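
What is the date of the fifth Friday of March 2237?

March 1, 2237 is a Wednesday.
The first Friday is therefore March 3 (2 days later).
The fifth Friday is 3 + 4×7 = March 31.

March 31, 2237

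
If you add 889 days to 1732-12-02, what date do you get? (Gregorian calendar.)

+365 (one year) → Dec 2, 1733 (524 left).
+365 (one year) → Dec 2, 1734 (159 left).
Dec has 31 days: +30 → Jan 1, 1735 (129 left).
Jan has 31 days: +31 → Feb 1, 1735 (98 left).
Feb has 28 days: +28 → Mar 1, 1735 (70 left).
Mar has 31 days: +31 → Apr 1, 1735 (39 left).
Apr has 30 days: +30 → May 1, 1735 (9 left).
+9 → May 10, 1735.

May 10, 1735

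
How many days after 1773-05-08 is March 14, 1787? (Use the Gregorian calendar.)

May 8, 1773 → May 8, 1774: 365 days.
May 8, 1774 → May 8, 1775: 365 days.
May 8, 1775 → May 8, 1776: 366 days (Feb 29, 1776 is in that span).
May 8, 1776 → May 8, 1777: 365 days.
May 8, 1777 → May 8, 1778: 365 days.
May 8, 1778 → May 8, 1779: 365 days.
May 8, 1779 → May 8, 1780: 366 days (Feb 29, 1780 is in that span).
May 8, 1780 → May 8, 1781: 365 days.
May 8, 1781 → May 8, 1782: 365 days.
May 8, 1782 → May 8, 1783: 365 days.
May 8, 1783 → May 8, 1784: 366 days (Feb 29, 1784 is in that span).
May 8, 1784 → May 8, 1785: 365 days.
May 8, 1785 → May 8, 1786: 365 days.
May 8, 1786 → Jun 8, 1786: 31 days (May has 31).
Jun 8, 1786 → Jul 8, 1786: 30 days (June has 30).
Jul 8, 1786 → Aug 8, 1786: 31 days (July has 31).
Aug 8, 1786 → Sep 8, 1786: 31 days (August has 31).
Sep 8, 1786 → Oct 8, 1786: 30 days (September has 30).
Oct 8, 1786 → Nov 8, 1786: 31 days (October has 31).
Nov 8, 1786 → Dec 8, 1786: 30 days (November has 30).
Dec 8, 1786 → Jan 8, 1787: 31 days (December has 31).
Jan 8, 1787 → Feb 8, 1787: 31 days (January has 31).
Feb 8, 1787 → Mar 8, 1787: 28 days (February has 28).
Mar 8, 1787 → Mar 14, 1787: 6 days.
Total: 5058 days.

5058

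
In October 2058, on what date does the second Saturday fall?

October 12, 2058

October 1, 2058 is a Tuesday.
The first Saturday is therefore October 5 (4 days later).
The second Saturday is 5 + 1×7 = October 12.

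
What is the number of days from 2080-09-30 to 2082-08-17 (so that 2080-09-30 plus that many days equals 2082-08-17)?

Sep 30, 2080 → Sep 30, 2081: 365 days.
Sep 30, 2081 → Oct 30, 2081: 30 days (September has 30).
Oct 30, 2081 → Nov 30, 2081: 31 days (October has 31).
Nov 30, 2081 → Dec 30, 2081: 30 days (November has 30).
Dec 30, 2081 → Jan 30, 2082: 31 days (December has 31).
Jan 30, 2082 → Feb 28, 2082: 29 days (January has 31).
Feb 28, 2082 → Mar 28, 2082: 28 days (February has 28).
Mar 28, 2082 → Apr 28, 2082: 31 days (March has 31).
Apr 28, 2082 → May 28, 2082: 30 days (April has 30).
May 28, 2082 → Jun 28, 2082: 31 days (May has 31).
Jun 28, 2082 → Jul 28, 2082: 30 days (June has 30).
Jul 28, 2082 → Aug 17, 2082: 20 days.
Total: 686 days.

686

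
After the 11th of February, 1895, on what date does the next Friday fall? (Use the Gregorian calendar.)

February 15, 1895

Feb 11, 1895 is a Monday.
From Monday to the next Friday is 4 days.
Feb 11, 1895 + 4 = Feb 15, 1895.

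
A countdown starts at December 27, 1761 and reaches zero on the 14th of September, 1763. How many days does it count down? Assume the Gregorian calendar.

626

Dec 27, 1761 → Dec 27, 1762: 365 days.
Dec 27, 1762 → Jan 27, 1763: 31 days (December has 31).
Jan 27, 1763 → Feb 27, 1763: 31 days (January has 31).
Feb 27, 1763 → Mar 27, 1763: 28 days (February has 28).
Mar 27, 1763 → Apr 27, 1763: 31 days (March has 31).
Apr 27, 1763 → May 27, 1763: 30 days (April has 30).
May 27, 1763 → Jun 27, 1763: 31 days (May has 31).
Jun 27, 1763 → Jul 27, 1763: 30 days (June has 30).
Jul 27, 1763 → Aug 27, 1763: 31 days (July has 31).
Aug 27, 1763 → Sep 14, 1763: 18 days.
Total: 626 days.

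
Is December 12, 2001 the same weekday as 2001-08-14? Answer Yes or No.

From Aug 14, 2001 to Dec 12, 2001 is 120 days.
120 mod 7 = 1, so they are different weekdays.
(Aug 14, 2001 is a Tuesday; Dec 12, 2001 is a Wednesday.)

No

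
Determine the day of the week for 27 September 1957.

Friday

Doomsday rule: the anchor day for the 1900s is Wednesday. For year 57: 57÷12 = 4 r 9, and 9÷4 = 2, so 4+9+2 = 15.
Wednesday + 15 ≡ Thursday — that's 1957's doomsday.
In September the doomsday date is Sep 5.
Sep 27 is 22 days after Sep 5; 22 mod 7 = 1, so Thursday + 1 = Friday.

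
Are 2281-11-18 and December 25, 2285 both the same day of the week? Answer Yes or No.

Yes

From Nov 18, 2281 to Dec 25, 2285 is 1498 days.
1498 mod 7 = 0, so they are the same weekday.
(Nov 18, 2281 is a Friday; Dec 25, 2285 is a Friday.)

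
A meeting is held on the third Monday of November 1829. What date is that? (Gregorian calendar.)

November 16, 1829

November 1, 1829 is a Sunday.
The first Monday is therefore November 2 (1 days later).
The third Monday is 2 + 2×7 = November 16.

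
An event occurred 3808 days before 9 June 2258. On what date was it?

January 5, 2248

−365 (one year) → Jun 9, 2257 (3443 left).
−365 (one year) → Jun 9, 2256 (3078 left).
−366 (one year; includes Feb 29, 2256) → Jun 9, 2255 (2712 left).
−365 (one year) → Jun 9, 2254 (2347 left).
−365 (one year) → Jun 9, 2253 (1982 left).
−365 (one year) → Jun 9, 2252 (1617 left).
−366 (one year; includes Feb 29, 2252) → Jun 9, 2251 (1251 left).
−365 (one year) → Jun 9, 2250 (886 left).
−365 (one year) → Jun 9, 2249 (521 left).
−365 (one year) → Jun 9, 2248 (156 left).
−9 → May 31, 2248 (end of May, 31 days; 147 left).
−31 → Apr 30, 2248 (end of Apr, 30 days; 116 left).
−30 → Mar 31, 2248 (end of Mar, 31 days; 86 left).
−31 → Feb 29, 2248 (end of Feb, 29 days; 55 left).
−29 → Jan 31, 2248 (end of Jan, 31 days; 26 left).
−26 → Jan 5, 2248.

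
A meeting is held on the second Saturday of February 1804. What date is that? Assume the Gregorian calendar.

February 11, 1804

February 1, 1804 is a Wednesday.
The first Saturday is therefore February 4 (3 days later).
The second Saturday is 4 + 1×7 = February 11.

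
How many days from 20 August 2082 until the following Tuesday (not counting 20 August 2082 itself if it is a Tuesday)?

5

Aug 20, 2082 is a Thursday.
From Thursday to the next Tuesday is 5 days.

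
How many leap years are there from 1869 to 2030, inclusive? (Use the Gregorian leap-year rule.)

39

Multiples of 4 in [1869,2030]: 40.
Of those, multiples of 100: 2 (not leap unless ÷400).
Multiples of 400: 1.
Leap years = 40 − 2 + 1 = 39.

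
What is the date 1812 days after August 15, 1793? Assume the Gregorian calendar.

+365 (one year) → Aug 15, 1794 (1447 left).
+365 (one year) → Aug 15, 1795 (1082 left).
+366 (one year; includes Feb 29, 1796) → Aug 15, 1796 (716 left).
+365 (one year) → Aug 15, 1797 (351 left).
Aug has 31 days: +17 → Sep 1, 1797 (334 left).
Sep has 30 days: +30 → Oct 1, 1797 (304 left).
Oct has 31 days: +31 → Nov 1, 1797 (273 left).
Nov has 30 days: +30 → Dec 1, 1797 (243 left).
Dec has 31 days: +31 → Jan 1, 1798 (212 left).
Jan has 31 days: +31 → Feb 1, 1798 (181 left).
Feb has 28 days: +28 → Mar 1, 1798 (153 left).
Mar has 31 days: +31 → Apr 1, 1798 (122 left).
Apr has 30 days: +30 → May 1, 1798 (92 left).
May has 31 days: +31 → Jun 1, 1798 (61 left).
Jun has 30 days: +30 → Jul 1, 1798 (31 left).
Jul has 31 days: +31 → Aug 1, 1798 (0 left).

August 1, 1798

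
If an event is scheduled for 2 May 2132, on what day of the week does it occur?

Doomsday rule: the anchor day for the 2100s is Sunday. For year 32: 32÷12 = 2 r 8, and 8÷4 = 2, so 2+8+2 = 12.
Sunday + 12 ≡ Friday — that's 2132's doomsday.
In May the doomsday date is May 9.
May 2 is 7 days before May 9; 7 mod 7 = 0, so Friday − 0 = Friday.

Friday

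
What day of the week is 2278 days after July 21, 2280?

Saturday

First find the weekday of Jul 21, 2280. Doomsday rule: the anchor day for the 2200s is Friday. For year 80: 80÷12 = 6 r 8, and 8÷4 = 2, so 6+8+2 = 16.
Friday + 16 ≡ Sunday — that's 2280's doomsday.
In July the doomsday date is Jul 11.
Jul 21 is 10 days after Jul 11; 10 mod 7 = 3, so Sunday + 3 = Wednesday.
2278 mod 7 = 3, so 2278 days after a Wednesday is Wednesday + 3 = Saturday.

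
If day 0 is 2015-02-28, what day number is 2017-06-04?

827

Feb 28, 2015 → Feb 28, 2016: 365 days.
Feb 28, 2016 → Feb 28, 2017: 366 days (Feb 29, 2016 is in that span).
Feb 28, 2017 → Mar 28, 2017: 28 days (February has 28).
Mar 28, 2017 → Apr 28, 2017: 31 days (March has 31).
Apr 28, 2017 → May 28, 2017: 30 days (April has 30).
May 28, 2017 → Jun 4, 2017: 7 days.
Total: 827 days.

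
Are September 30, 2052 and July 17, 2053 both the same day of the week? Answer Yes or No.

From Sep 30, 2052 to Jul 17, 2053 is 290 days.
290 mod 7 = 3, so they are different weekdays.
(Sep 30, 2052 is a Monday; Jul 17, 2053 is a Thursday.)

No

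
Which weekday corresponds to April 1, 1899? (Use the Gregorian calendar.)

Doomsday rule: the anchor day for the 1800s is Friday. For year 99: 99÷12 = 8 r 3, and 3÷4 = 0, so 8+3+0 = 11.
Friday + 11 ≡ Tuesday — that's 1899's doomsday.
In April the doomsday date is Apr 4.
Apr 1 is 3 days before Apr 4; 3 mod 7 = 3, so Tuesday − 3 = Saturday.

Saturday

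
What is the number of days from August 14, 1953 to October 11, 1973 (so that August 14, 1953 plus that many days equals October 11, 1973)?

Aug 14, 1953 → Aug 14, 1954: 365 days.
Aug 14, 1954 → Aug 14, 1955: 365 days.
Aug 14, 1955 → Aug 14, 1956: 366 days (Feb 29, 1956 is in that span).
Aug 14, 1956 → Aug 14, 1957: 365 days.
Aug 14, 1957 → Aug 14, 1958: 365 days.
Aug 14, 1958 → Aug 14, 1959: 365 days.
Aug 14, 1959 → Aug 14, 1960: 366 days (Feb 29, 1960 is in that span).
Aug 14, 1960 → Aug 14, 1961: 365 days.
Aug 14, 1961 → Aug 14, 1962: 365 days.
Aug 14, 1962 → Aug 14, 1963: 365 days.
Aug 14, 1963 → Aug 14, 1964: 366 days (Feb 29, 1964 is in that span).
Aug 14, 1964 → Aug 14, 1965: 365 days.
Aug 14, 1965 → Aug 14, 1966: 365 days.
Aug 14, 1966 → Aug 14, 1967: 365 days.
Aug 14, 1967 → Aug 14, 1968: 366 days (Feb 29, 1968 is in that span).
Aug 14, 1968 → Aug 14, 1969: 365 days.
Aug 14, 1969 → Aug 14, 1970: 365 days.
Aug 14, 1970 → Aug 14, 1971: 365 days.
Aug 14, 1971 → Aug 14, 1972: 366 days (Feb 29, 1972 is in that span).
Aug 14, 1972 → Aug 14, 1973: 365 days.
Aug 14, 1973 → Sep 14, 1973: 31 days (August has 31).
Sep 14, 1973 → Oct 11, 1973: 27 days.
Total: 7363 days.

7363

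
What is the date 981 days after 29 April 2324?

+365 (one year) → Apr 29, 2325 (616 left).
+365 (one year) → Apr 29, 2326 (251 left).
Apr has 30 days: +2 → May 1, 2326 (249 left).
May has 31 days: +31 → Jun 1, 2326 (218 left).
Jun has 30 days: +30 → Jul 1, 2326 (188 left).
Jul has 31 days: +31 → Aug 1, 2326 (157 left).
Aug has 31 days: +31 → Sep 1, 2326 (126 left).
Sep has 30 days: +30 → Oct 1, 2326 (96 left).
Oct has 31 days: +31 → Nov 1, 2326 (65 left).
Nov has 30 days: +30 → Dec 1, 2326 (35 left).
Dec has 31 days: +31 → Jan 1, 2327 (4 left).
+4 → Jan 5, 2327.

January 5, 2327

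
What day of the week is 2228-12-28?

Sunday

Doomsday rule: the anchor day for the 2200s is Friday. For year 28: 28÷12 = 2 r 4, and 4÷4 = 1, so 2+4+1 = 7.
Friday + 7 ≡ Friday — that's 2228's doomsday.
In December the doomsday date is Dec 12.
Dec 28 is 16 days after Dec 12; 16 mod 7 = 2, so Friday + 2 = Sunday.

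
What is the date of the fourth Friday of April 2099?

April 24, 2099

April 1, 2099 is a Wednesday.
The first Friday is therefore April 3 (2 days later).
The fourth Friday is 3 + 3×7 = April 24.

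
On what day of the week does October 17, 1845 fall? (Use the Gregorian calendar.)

Doomsday rule: the anchor day for the 1800s is Friday. For year 45: 45÷12 = 3 r 9, and 9÷4 = 2, so 3+9+2 = 14.
Friday + 14 ≡ Friday — that's 1845's doomsday.
In October the doomsday date is Oct 10.
Oct 17 is 7 days after Oct 10; 7 mod 7 = 0, so Friday + 0 = Friday.

Friday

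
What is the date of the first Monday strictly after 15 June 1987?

Jun 15, 1987 is a Monday.
From Monday to the next Monday is 7 days.
Jun 15, 1987 + 7 = Jun 22, 1987.

June 22, 1987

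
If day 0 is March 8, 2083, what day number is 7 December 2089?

2466

Mar 8, 2083 → Mar 8, 2084: 366 days (Feb 29, 2084 is in that span).
Mar 8, 2084 → Mar 8, 2085: 365 days.
Mar 8, 2085 → Mar 8, 2086: 365 days.
Mar 8, 2086 → Mar 8, 2087: 365 days.
Mar 8, 2087 → Mar 8, 2088: 366 days (Feb 29, 2088 is in that span).
Mar 8, 2088 → Mar 8, 2089: 365 days.
Mar 8, 2089 → Apr 8, 2089: 31 days (March has 31).
Apr 8, 2089 → May 8, 2089: 30 days (April has 30).
May 8, 2089 → Jun 8, 2089: 31 days (May has 31).
Jun 8, 2089 → Jul 8, 2089: 30 days (June has 30).
Jul 8, 2089 → Aug 8, 2089: 31 days (July has 31).
Aug 8, 2089 → Sep 8, 2089: 31 days (August has 31).
Sep 8, 2089 → Oct 8, 2089: 30 days (September has 30).
Oct 8, 2089 → Nov 8, 2089: 31 days (October has 31).
Nov 8, 2089 → Dec 7, 2089: 29 days.
Total: 2466 days.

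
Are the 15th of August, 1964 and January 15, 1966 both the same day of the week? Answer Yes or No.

Yes

From Aug 15, 1964 to Jan 15, 1966 is 518 days.
518 mod 7 = 0, so they are the same weekday.
(Aug 15, 1964 is a Saturday; Jan 15, 1966 is a Saturday.)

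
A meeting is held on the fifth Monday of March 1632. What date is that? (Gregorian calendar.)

March 1, 1632 is a Monday.
The first Monday is therefore March 1 (same day).
The fifth Monday is 1 + 4×7 = March 29.

March 29, 1632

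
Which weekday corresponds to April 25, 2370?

Doomsday rule: the anchor day for the 2300s is Wednesday. For year 70: 70÷12 = 5 r 10, and 10÷4 = 2, so 5+10+2 = 17.
Wednesday + 17 ≡ Saturday — that's 2370's doomsday.
In April the doomsday date is Apr 4.
Apr 25 is 21 days after Apr 4; 21 mod 7 = 0, so Saturday + 0 = Saturday.

Saturday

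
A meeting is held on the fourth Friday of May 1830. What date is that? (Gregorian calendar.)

May 1, 1830 is a Saturday.
The first Friday is therefore May 7 (6 days later).
The fourth Friday is 7 + 3×7 = May 28.

May 28, 1830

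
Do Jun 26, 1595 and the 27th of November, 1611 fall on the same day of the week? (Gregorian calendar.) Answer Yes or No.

No

From Jun 26, 1595 to Nov 27, 1611 is 5998 days.
5998 mod 7 = 6, so they are different weekdays.
(Jun 26, 1595 is a Monday; Nov 27, 1611 is a Sunday.)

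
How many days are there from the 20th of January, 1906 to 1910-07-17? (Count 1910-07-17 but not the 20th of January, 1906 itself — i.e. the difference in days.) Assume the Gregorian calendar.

1639

Jan 20, 1906 → Jan 20, 1907: 365 days.
Jan 20, 1907 → Jan 20, 1908: 365 days.
Jan 20, 1908 → Jan 20, 1909: 366 days (Feb 29, 1908 is in that span).
Jan 20, 1909 → Jan 20, 1910: 365 days.
Jan 20, 1910 → Feb 20, 1910: 31 days (January has 31).
Feb 20, 1910 → Mar 20, 1910: 28 days (February has 28).
Mar 20, 1910 → Apr 20, 1910: 31 days (March has 31).
Apr 20, 1910 → May 20, 1910: 30 days (April has 30).
May 20, 1910 → Jun 20, 1910: 31 days (May has 31).
Jun 20, 1910 → Jul 17, 1910: 27 days.
Total: 1639 days.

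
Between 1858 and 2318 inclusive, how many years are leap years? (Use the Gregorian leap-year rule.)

Multiples of 4 in [1858,2318]: 115.
Of those, multiples of 100: 5 (not leap unless ÷400).
Multiples of 400: 1.
Leap years = 115 − 5 + 1 = 111.

111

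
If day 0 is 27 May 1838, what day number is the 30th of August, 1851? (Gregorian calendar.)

4843

May 27, 1838 → May 27, 1839: 365 days.
May 27, 1839 → May 27, 1840: 366 days (Feb 29, 1840 is in that span).
May 27, 1840 → May 27, 1841: 365 days.
May 27, 1841 → May 27, 1842: 365 days.
May 27, 1842 → May 27, 1843: 365 days.
May 27, 1843 → May 27, 1844: 366 days (Feb 29, 1844 is in that span).
May 27, 1844 → May 27, 1845: 365 days.
May 27, 1845 → May 27, 1846: 365 days.
May 27, 1846 → May 27, 1847: 365 days.
May 27, 1847 → May 27, 1848: 366 days (Feb 29, 1848 is in that span).
May 27, 1848 → May 27, 1849: 365 days.
May 27, 1849 → May 27, 1850: 365 days.
May 27, 1850 → May 27, 1851: 365 days.
May 27, 1851 → Jun 27, 1851: 31 days (May has 31).
Jun 27, 1851 → Jul 27, 1851: 30 days (June has 30).
Jul 27, 1851 → Aug 27, 1851: 31 days (July has 31).
Aug 27, 1851 → Aug 30, 1851: 3 days.
Total: 4843 days.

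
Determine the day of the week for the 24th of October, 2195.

Saturday

Doomsday rule: the anchor day for the 2100s is Sunday. For year 95: 95÷12 = 7 r 11, and 11÷4 = 2, so 7+11+2 = 20.
Sunday + 20 ≡ Saturday — that's 2195's doomsday.
In October the doomsday date is Oct 10.
Oct 24 is 14 days after Oct 10; 14 mod 7 = 0, so Saturday + 0 = Saturday.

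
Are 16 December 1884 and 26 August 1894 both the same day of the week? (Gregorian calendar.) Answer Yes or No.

From Dec 16, 1884 to Aug 26, 1894 is 3540 days.
3540 mod 7 = 5, so they are different weekdays.
(Dec 16, 1884 is a Tuesday; Aug 26, 1894 is a Sunday.)

No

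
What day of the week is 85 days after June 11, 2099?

Friday

First find the weekday of Jun 11, 2099. Doomsday rule: the anchor day for the 2000s is Tuesday. For year 99: 99÷12 = 8 r 3, and 3÷4 = 0, so 8+3+0 = 11.
Tuesday + 11 ≡ Saturday — that's 2099's doomsday.
In June the doomsday date is Jun 6.
Jun 11 is 5 days after Jun 6; 5 mod 7 = 5, so Saturday + 5 = Thursday.
85 mod 7 = 1, so 85 days after a Thursday is Thursday + 1 = Friday.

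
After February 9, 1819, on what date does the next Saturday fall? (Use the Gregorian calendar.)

February 13, 1819

Feb 9, 1819 is a Tuesday.
From Tuesday to the next Saturday is 4 days.
Feb 9, 1819 + 4 = Feb 13, 1819.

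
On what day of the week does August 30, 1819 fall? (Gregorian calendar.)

Monday

Doomsday rule: the anchor day for the 1800s is Friday. For year 19: 19÷12 = 1 r 7, and 7÷4 = 1, so 1+7+1 = 9.
Friday + 9 ≡ Sunday — that's 1819's doomsday.
In August the doomsday date is Aug 8.
Aug 30 is 22 days after Aug 8; 22 mod 7 = 1, so Sunday + 1 = Monday.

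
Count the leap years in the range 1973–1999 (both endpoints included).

Multiples of 4 in [1973,1999]: 6.
Of those, multiples of 100: 0 (not leap unless ÷400).
Multiples of 400: 0.
Leap years = 6 − 0 + 0 = 6.

6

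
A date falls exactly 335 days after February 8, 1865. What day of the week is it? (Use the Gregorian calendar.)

Tuesday

Feb 8, 1865 is a Wednesday.
335 mod 7 = 6, so 335 days after a Wednesday is Wednesday + 6 = Tuesday.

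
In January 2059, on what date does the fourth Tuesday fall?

January 28, 2059

January 1, 2059 is a Wednesday.
The first Tuesday is therefore January 7 (6 days later).
The fourth Tuesday is 7 + 3×7 = January 28.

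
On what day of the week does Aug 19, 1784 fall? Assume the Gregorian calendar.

Thursday

Doomsday rule: the anchor day for the 1700s is Sunday. For year 84: 84÷12 = 7 r 0, and 0÷4 = 0, so 7+0+0 = 7.
Sunday + 7 ≡ Sunday — that's 1784's doomsday.
In August the doomsday date is Aug 8.
Aug 19 is 11 days after Aug 8; 11 mod 7 = 4, so Sunday + 4 = Thursday.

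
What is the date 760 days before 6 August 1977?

July 8, 1975

−365 (one year) → Aug 6, 1976 (395 left).
−6 → Jul 31, 1976 (end of Jul, 31 days; 389 left).
−31 → Jun 30, 1976 (end of Jun, 30 days; 358 left).
−30 → May 31, 1976 (end of May, 31 days; 328 left).
−31 → Apr 30, 1976 (end of Apr, 30 days; 297 left).
−30 → Mar 31, 1976 (end of Mar, 31 days; 267 left).
−31 → Feb 29, 1976 (end of Feb, 29 days; 236 left).
−29 → Jan 31, 1976 (end of Jan, 31 days; 207 left).
−31 → Dec 31, 1975 (end of Dec, 31 days; 176 left).
−31 → Nov 30, 1975 (end of Nov, 30 days; 145 left).
−30 → Oct 31, 1975 (end of Oct, 31 days; 115 left).
−31 → Sep 30, 1975 (end of Sep, 30 days; 84 left).
−30 → Aug 31, 1975 (end of Aug, 31 days; 54 left).
−31 → Jul 31, 1975 (end of Jul, 31 days; 23 left).
−23 → Jul 8, 1975.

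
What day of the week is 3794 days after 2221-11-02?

Nov 2, 2221 is a Friday.
3794 mod 7 = 0, so 3794 days after a Friday is Friday + 0 = Friday.

Friday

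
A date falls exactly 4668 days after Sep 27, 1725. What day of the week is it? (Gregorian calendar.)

Wednesday

First find the weekday of Sep 27, 1725. Doomsday rule: the anchor day for the 1700s is Sunday. For year 25: 25÷12 = 2 r 1, and 1÷4 = 0, so 2+1+0 = 3.
Sunday + 3 ≡ Wednesday — that's 1725's doomsday.
In September the doomsday date is Sep 5.
Sep 27 is 22 days after Sep 5; 22 mod 7 = 1, so Wednesday + 1 = Thursday.
4668 mod 7 = 6, so 4668 days after a Thursday is Thursday + 6 = Wednesday.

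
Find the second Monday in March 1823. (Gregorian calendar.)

March 1, 1823 is a Saturday.
The first Monday is therefore March 3 (2 days later).
The second Monday is 3 + 1×7 = March 10.

March 10, 1823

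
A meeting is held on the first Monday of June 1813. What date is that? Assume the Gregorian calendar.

June 7, 1813

June 1, 1813 is a Tuesday.
The first Monday is therefore June 7 (6 days later).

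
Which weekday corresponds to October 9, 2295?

Wednesday

Doomsday rule: the anchor day for the 2200s is Friday. For year 95: 95÷12 = 7 r 11, and 11÷4 = 2, so 7+11+2 = 20.
Friday + 20 ≡ Thursday — that's 2295's doomsday.
In October the doomsday date is Oct 10.
Oct 9 is 1 day before Oct 10; 1 mod 7 = 1, so Thursday − 1 = Wednesday.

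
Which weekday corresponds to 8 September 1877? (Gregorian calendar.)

Doomsday rule: the anchor day for the 1800s is Friday. For year 77: 77÷12 = 6 r 5, and 5÷4 = 1, so 6+5+1 = 12.
Friday + 12 ≡ Wednesday — that's 1877's doomsday.
In September the doomsday date is Sep 5.
Sep 8 is 3 days after Sep 5; 3 mod 7 = 3, so Wednesday + 3 = Saturday.

Saturday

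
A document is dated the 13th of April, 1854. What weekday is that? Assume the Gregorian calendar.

Thursday

January 1, 1854 is a Sunday.
Jan 1, 1854 → Feb 1, 1854: 31 days (January has 31).
Feb 1, 1854 → Mar 1, 1854: 28 days (February has 28).
Mar 1, 1854 → Apr 1, 1854: 31 days (March has 31).
Apr 1, 1854 → Apr 13, 1854: 12 days.
Total: 102 days.
102 mod 7 = 4, so Sunday + 4 = Thursday.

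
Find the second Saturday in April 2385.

April 13, 2385

April 1, 2385 is a Monday.
The first Saturday is therefore April 6 (5 days later).
The second Saturday is 6 + 1×7 = April 13.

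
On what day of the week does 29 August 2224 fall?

Doomsday rule: the anchor day for the 2200s is Friday. For year 24: 24÷12 = 2 r 0, and 0÷4 = 0, so 2+0+0 = 2.
Friday + 2 ≡ Sunday — that's 2224's doomsday.
In August the doomsday date is Aug 8.
Aug 29 is 21 days after Aug 8; 21 mod 7 = 0, so Sunday + 0 = Sunday.

Sunday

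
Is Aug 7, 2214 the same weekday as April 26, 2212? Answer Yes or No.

From Apr 26, 2212 to Aug 7, 2214 is 833 days.
833 mod 7 = 0, so they are the same weekday.
(Apr 26, 2212 is a Sunday; Aug 7, 2214 is a Sunday.)

Yes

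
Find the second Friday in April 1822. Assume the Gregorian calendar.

April 12, 1822

April 1, 1822 is a Monday.
The first Friday is therefore April 5 (4 days later).
The second Friday is 5 + 1×7 = April 12.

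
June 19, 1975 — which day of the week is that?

January 1, 1975 is a Wednesday.
Jan 1, 1975 → Feb 1, 1975: 31 days (January has 31).
Feb 1, 1975 → Mar 1, 1975: 28 days (February has 28).
Mar 1, 1975 → Apr 1, 1975: 31 days (March has 31).
Apr 1, 1975 → May 1, 1975: 30 days (April has 30).
May 1, 1975 → Jun 1, 1975: 31 days (May has 31).
Jun 1, 1975 → Jun 19, 1975: 18 days.
Total: 169 days.
169 mod 7 = 1, so Wednesday + 1 = Thursday.

Thursday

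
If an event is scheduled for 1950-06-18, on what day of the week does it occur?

Doomsday rule: the anchor day for the 1900s is Wednesday. For year 50: 50÷12 = 4 r 2, and 2÷4 = 0, so 4+2+0 = 6.
Wednesday + 6 ≡ Tuesday — that's 1950's doomsday.
In June the doomsday date is Jun 6.
Jun 18 is 12 days after Jun 6; 12 mod 7 = 5, so Tuesday + 5 = Sunday.

Sunday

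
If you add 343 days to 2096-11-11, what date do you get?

Nov has 30 days: +20 → Dec 1, 2096 (323 left).
Dec has 31 days: +31 → Jan 1, 2097 (292 left).
Jan has 31 days: +31 → Feb 1, 2097 (261 left).
Feb has 28 days: +28 → Mar 1, 2097 (233 left).
Mar has 31 days: +31 → Apr 1, 2097 (202 left).
Apr has 30 days: +30 → May 1, 2097 (172 left).
May has 31 days: +31 → Jun 1, 2097 (141 left).
Jun has 30 days: +30 → Jul 1, 2097 (111 left).
Jul has 31 days: +31 → Aug 1, 2097 (80 left).
Aug has 31 days: +31 → Sep 1, 2097 (49 left).
Sep has 30 days: +30 → Oct 1, 2097 (19 left).
+19 → Oct 20, 2097.

October 20, 2097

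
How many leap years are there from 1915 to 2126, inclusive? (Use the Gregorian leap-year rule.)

52

Multiples of 4 in [1915,2126]: 53.
Of those, multiples of 100: 2 (not leap unless ÷400).
Multiples of 400: 1.
Leap years = 53 − 2 + 1 = 52.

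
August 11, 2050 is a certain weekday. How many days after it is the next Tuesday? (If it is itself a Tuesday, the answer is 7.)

5

Aug 11, 2050 is a Thursday.
From Thursday to the next Tuesday is 5 days.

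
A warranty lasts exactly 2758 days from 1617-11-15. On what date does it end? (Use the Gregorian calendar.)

+365 (one year) → Nov 15, 1618 (2393 left).
+365 (one year) → Nov 15, 1619 (2028 left).
+366 (one year; includes Feb 29, 1620) → Nov 15, 1620 (1662 left).
+365 (one year) → Nov 15, 1621 (1297 left).
+365 (one year) → Nov 15, 1622 (932 left).
+365 (one year) → Nov 15, 1623 (567 left).
+366 (one year; includes Feb 29, 1624) → Nov 15, 1624 (201 left).
Nov has 30 days: +16 → Dec 1, 1624 (185 left).
Dec has 31 days: +31 → Jan 1, 1625 (154 left).
Jan has 31 days: +31 → Feb 1, 1625 (123 left).
Feb has 28 days: +28 → Mar 1, 1625 (95 left).
Mar has 31 days: +31 → Apr 1, 1625 (64 left).
Apr has 30 days: +30 → May 1, 1625 (34 left).
May has 31 days: +31 → Jun 1, 1625 (3 left).
+3 → Jun 4, 1625.

June 4, 1625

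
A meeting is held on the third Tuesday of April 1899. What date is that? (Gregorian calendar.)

April 1, 1899 is a Saturday.
The first Tuesday is therefore April 4 (3 days later).
The third Tuesday is 4 + 2×7 = April 18.

April 18, 1899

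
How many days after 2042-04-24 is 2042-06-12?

Apr 24, 2042 → May 24, 2042: 30 days (April has 30).
May 24, 2042 → Jun 12, 2042: 19 days.
Total: 49 days.

49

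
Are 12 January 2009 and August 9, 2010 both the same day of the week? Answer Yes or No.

From Jan 12, 2009 to Aug 9, 2010 is 574 days.
574 mod 7 = 0, so they are the same weekday.
(Jan 12, 2009 is a Monday; Aug 9, 2010 is a Monday.)

Yes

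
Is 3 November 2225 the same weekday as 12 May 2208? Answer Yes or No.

From May 12, 2208 to Nov 3, 2225 is 6384 days.
6384 mod 7 = 0, so they are the same weekday.
(May 12, 2208 is a Thursday; Nov 3, 2225 is a Thursday.)

Yes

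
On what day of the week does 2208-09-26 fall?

Monday

Doomsday rule: the anchor day for the 2200s is Friday. For year 08: 8÷12 = 0 r 8, and 8÷4 = 2, so 0+8+2 = 10.
Friday + 10 ≡ Monday — that's 2208's doomsday.
In September the doomsday date is Sep 5.
Sep 26 is 21 days after Sep 5; 21 mod 7 = 0, so Monday + 0 = Monday.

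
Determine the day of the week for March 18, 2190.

Thursday

January 1, 2190 is a Friday.
Jan 1, 2190 → Feb 1, 2190: 31 days (January has 31).
Feb 1, 2190 → Mar 1, 2190: 28 days (February has 28).
Mar 1, 2190 → Mar 18, 2190: 17 days.
Total: 76 days.
76 mod 7 = 6, so Friday + 6 = Thursday.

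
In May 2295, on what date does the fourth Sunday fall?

May 1, 2295 is a Wednesday.
The first Sunday is therefore May 5 (4 days later).
The fourth Sunday is 5 + 3×7 = May 26.

May 26, 2295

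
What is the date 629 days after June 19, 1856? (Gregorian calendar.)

March 10, 1858

+365 (one year) → Jun 19, 1857 (264 left).
Jun has 30 days: +12 → Jul 1, 1857 (252 left).
Jul has 31 days: +31 → Aug 1, 1857 (221 left).
Aug has 31 days: +31 → Sep 1, 1857 (190 left).
Sep has 30 days: +30 → Oct 1, 1857 (160 left).
Oct has 31 days: +31 → Nov 1, 1857 (129 left).
Nov has 30 days: +30 → Dec 1, 1857 (99 left).
Dec has 31 days: +31 → Jan 1, 1858 (68 left).
Jan has 31 days: +31 → Feb 1, 1858 (37 left).
Feb has 28 days: +28 → Mar 1, 1858 (9 left).
+9 → Mar 10, 1858.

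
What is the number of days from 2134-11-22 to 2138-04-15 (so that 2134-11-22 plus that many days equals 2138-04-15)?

1240

Nov 22, 2134 → Nov 22, 2135: 365 days.
Nov 22, 2135 → Nov 22, 2136: 366 days (Feb 29, 2136 is in that span).
Nov 22, 2136 → Nov 22, 2137: 365 days.
Nov 22, 2137 → Dec 22, 2137: 30 days (November has 30).
Dec 22, 2137 → Jan 22, 2138: 31 days (December has 31).
Jan 22, 2138 → Feb 22, 2138: 31 days (January has 31).
Feb 22, 2138 → Mar 22, 2138: 28 days (February has 28).
Mar 22, 2138 → Apr 15, 2138: 24 days.
Total: 1240 days.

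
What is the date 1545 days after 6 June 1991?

August 29, 1995

+366 (one year; includes Feb 29, 1992) → Jun 6, 1992 (1179 left).
+365 (one year) → Jun 6, 1993 (814 left).
+365 (one year) → Jun 6, 1994 (449 left).
+365 (one year) → Jun 6, 1995 (84 left).
Jun has 30 days: +25 → Jul 1, 1995 (59 left).
Jul has 31 days: +31 → Aug 1, 1995 (28 left).
+28 → Aug 29, 1995.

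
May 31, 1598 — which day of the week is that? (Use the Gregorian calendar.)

Doomsday rule: the anchor day for the 1500s is Wednesday. For year 98: 98÷12 = 8 r 2, and 2÷4 = 0, so 8+2+0 = 10.
Wednesday + 10 ≡ Saturday — that's 1598's doomsday.
In May the doomsday date is May 9.
May 31 is 22 days after May 9; 22 mod 7 = 1, so Saturday + 1 = Sunday.

Sunday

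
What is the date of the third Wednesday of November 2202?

November 1, 2202 is a Monday.
The first Wednesday is therefore November 3 (2 days later).
The third Wednesday is 3 + 2×7 = November 17.

November 17, 2202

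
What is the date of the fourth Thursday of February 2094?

February 1, 2094 is a Monday.
The first Thursday is therefore February 4 (3 days later).
The fourth Thursday is 4 + 3×7 = February 25.

February 25, 2094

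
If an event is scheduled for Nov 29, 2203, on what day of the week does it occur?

Tuesday

Doomsday rule: the anchor day for the 2200s is Friday. For year 03: 3÷12 = 0 r 3, and 3÷4 = 0, so 0+3+0 = 3.
Friday + 3 ≡ Monday — that's 2203's doomsday.
In November the doomsday date is Nov 7.
Nov 29 is 22 days after Nov 7; 22 mod 7 = 1, so Monday + 1 = Tuesday.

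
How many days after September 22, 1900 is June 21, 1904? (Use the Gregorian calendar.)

1368

Sep 22, 1900 → Sep 22, 1901: 365 days.
Sep 22, 1901 → Sep 22, 1902: 365 days.
Sep 22, 1902 → Sep 22, 1903: 365 days.
Sep 22, 1903 → Oct 22, 1903: 30 days (September has 30).
Oct 22, 1903 → Nov 22, 1903: 31 days (October has 31).
Nov 22, 1903 → Dec 22, 1903: 30 days (November has 30).
Dec 22, 1903 → Jan 22, 1904: 31 days (December has 31).
Jan 22, 1904 → Feb 22, 1904: 31 days (January has 31).
Feb 22, 1904 → Mar 22, 1904: 29 days (February has 29).
Mar 22, 1904 → Apr 22, 1904: 31 days (March has 31).
Apr 22, 1904 → May 22, 1904: 30 days (April has 30).
May 22, 1904 → Jun 21, 1904: 30 days.
Total: 1368 days.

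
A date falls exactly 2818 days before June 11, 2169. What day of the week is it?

Wednesday

First find the weekday of Jun 11, 2169. Doomsday rule: the anchor day for the 2100s is Sunday. For year 69: 69÷12 = 5 r 9, and 9÷4 = 2, so 5+9+2 = 16.
Sunday + 16 ≡ Tuesday — that's 2169's doomsday.
In June the doomsday date is Jun 6.
Jun 11 is 5 days after Jun 6; 5 mod 7 = 5, so Tuesday + 5 = Sunday.
2818 mod 7 = 4, so 2818 days before a Sunday is Sunday − 4 = Wednesday.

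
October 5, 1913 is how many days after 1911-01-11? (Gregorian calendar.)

Jan 11, 1911 → Jan 11, 1912: 365 days.
Jan 11, 1912 → Jan 11, 1913: 366 days (Feb 29, 1912 is in that span).
Jan 11, 1913 → Feb 11, 1913: 31 days (January has 31).
Feb 11, 1913 → Mar 11, 1913: 28 days (February has 28).
Mar 11, 1913 → Apr 11, 1913: 31 days (March has 31).
Apr 11, 1913 → May 11, 1913: 30 days (April has 30).
May 11, 1913 → Jun 11, 1913: 31 days (May has 31).
Jun 11, 1913 → Jul 11, 1913: 30 days (June has 30).
Jul 11, 1913 → Aug 11, 1913: 31 days (July has 31).
Aug 11, 1913 → Sep 11, 1913: 31 days (August has 31).
Sep 11, 1913 → Oct 5, 1913: 24 days.
Total: 998 days.

998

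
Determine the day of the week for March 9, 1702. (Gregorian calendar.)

Doomsday rule: the anchor day for the 1700s is Sunday. For year 02: 2÷12 = 0 r 2, and 2÷4 = 0, so 0+2+0 = 2.
Sunday + 2 ≡ Tuesday — that's 1702's doomsday.
In March the doomsday date is Mar 14.
Mar 9 is 5 days before Mar 14; 5 mod 7 = 5, so Tuesday − 5 = Thursday.

Thursday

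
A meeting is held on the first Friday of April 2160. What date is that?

April 1, 2160 is a Tuesday.
The first Friday is therefore April 4 (3 days later).

April 4, 2160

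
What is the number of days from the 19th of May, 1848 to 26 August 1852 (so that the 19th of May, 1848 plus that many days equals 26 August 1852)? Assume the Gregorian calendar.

1560

May 19, 1848 → May 19, 1849: 365 days.
May 19, 1849 → May 19, 1850: 365 days.
May 19, 1850 → May 19, 1851: 365 days.
May 19, 1851 → May 19, 1852: 366 days (Feb 29, 1852 is in that span).
May 19, 1852 → Jun 19, 1852: 31 days (May has 31).
Jun 19, 1852 → Jul 19, 1852: 30 days (June has 30).
Jul 19, 1852 → Aug 19, 1852: 31 days (July has 31).
Aug 19, 1852 → Aug 26, 1852: 7 days.
Total: 1560 days.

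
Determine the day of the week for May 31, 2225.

Doomsday rule: the anchor day for the 2200s is Friday. For year 25: 25÷12 = 2 r 1, and 1÷4 = 0, so 2+1+0 = 3.
Friday + 3 ≡ Monday — that's 2225's doomsday.
In May the doomsday date is May 9.
May 31 is 22 days after May 9; 22 mod 7 = 1, so Monday + 1 = Tuesday.

Tuesday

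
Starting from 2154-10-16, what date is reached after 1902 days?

+365 (one year) → Oct 16, 2155 (1537 left).
+366 (one year; includes Feb 29, 2156) → Oct 16, 2156 (1171 left).
+365 (one year) → Oct 16, 2157 (806 left).
+365 (one year) → Oct 16, 2158 (441 left).
+365 (one year) → Oct 16, 2159 (76 left).
Oct has 31 days: +16 → Nov 1, 2159 (60 left).
Nov has 30 days: +30 → Dec 1, 2159 (30 left).
+30 → Dec 31, 2159.

December 31, 2159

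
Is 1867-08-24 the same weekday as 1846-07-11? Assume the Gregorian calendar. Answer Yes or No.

From Jul 11, 1846 to Aug 24, 1867 is 7714 days.
7714 mod 7 = 0, so they are the same weekday.
(Jul 11, 1846 is a Saturday; Aug 24, 1867 is a Saturday.)

Yes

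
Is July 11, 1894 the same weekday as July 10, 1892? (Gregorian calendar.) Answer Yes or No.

No

From Jul 10, 1892 to Jul 11, 1894 is 731 days.
731 mod 7 = 3, so they are different weekdays.
(Jul 10, 1892 is a Sunday; Jul 11, 1894 is a Wednesday.)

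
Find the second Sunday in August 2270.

August 1, 2270 is a Monday.
The first Sunday is therefore August 7 (6 days later).
The second Sunday is 7 + 1×7 = August 14.

August 14, 2270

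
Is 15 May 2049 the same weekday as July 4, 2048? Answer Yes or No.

Yes

From Jul 4, 2048 to May 15, 2049 is 315 days.
315 mod 7 = 0, so they are the same weekday.
(Jul 4, 2048 is a Saturday; May 15, 2049 is a Saturday.)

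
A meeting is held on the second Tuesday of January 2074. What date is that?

January 1, 2074 is a Monday.
The first Tuesday is therefore January 2 (1 days later).
The second Tuesday is 2 + 1×7 = January 9.

January 9, 2074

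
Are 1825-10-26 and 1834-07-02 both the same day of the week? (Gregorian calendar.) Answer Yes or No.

From Oct 26, 1825 to Jul 2, 1834 is 3171 days.
3171 mod 7 = 0, so they are the same weekday.
(Oct 26, 1825 is a Wednesday; Jul 2, 1834 is a Wednesday.)

Yes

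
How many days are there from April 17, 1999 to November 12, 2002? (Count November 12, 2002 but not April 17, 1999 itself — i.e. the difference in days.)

Apr 17, 1999 → Apr 17, 2000: 366 days (Feb 29, 2000 is in that span).
Apr 17, 2000 → Apr 17, 2001: 365 days.
Apr 17, 2001 → Apr 17, 2002: 365 days.
Apr 17, 2002 → May 17, 2002: 30 days (April has 30).
May 17, 2002 → Jun 17, 2002: 31 days (May has 31).
Jun 17, 2002 → Jul 17, 2002: 30 days (June has 30).
Jul 17, 2002 → Aug 17, 2002: 31 days (July has 31).
Aug 17, 2002 → Sep 17, 2002: 31 days (August has 31).
Sep 17, 2002 → Oct 17, 2002: 30 days (September has 30).
Oct 17, 2002 → Nov 12, 2002: 26 days.
Total: 1305 days.

1305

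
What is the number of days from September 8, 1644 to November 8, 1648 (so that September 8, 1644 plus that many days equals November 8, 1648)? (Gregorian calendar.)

1522

Sep 8, 1644 → Sep 8, 1645: 365 days.
Sep 8, 1645 → Sep 8, 1646: 365 days.
Sep 8, 1646 → Sep 8, 1647: 365 days.
Sep 8, 1647 → Sep 8, 1648: 366 days (Feb 29, 1648 is in that span).
Sep 8, 1648 → Oct 8, 1648: 30 days (September has 30).
Oct 8, 1648 → Nov 8, 1648: 31 days.
Total: 1522 days.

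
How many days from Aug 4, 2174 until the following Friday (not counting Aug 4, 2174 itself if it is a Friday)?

Aug 4, 2174 is a Thursday.
From Thursday to the next Friday is 1 day.

1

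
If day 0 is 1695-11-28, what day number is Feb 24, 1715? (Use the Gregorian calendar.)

Nov 28, 1695 → Nov 28, 1696: 366 days (Feb 29, 1696 is in that span).
Nov 28, 1696 → Nov 28, 1697: 365 days.
Nov 28, 1697 → Nov 28, 1698: 365 days.
Nov 28, 1698 → Nov 28, 1699: 365 days.
Nov 28, 1699 → Nov 28, 1700: 365 days.
Nov 28, 1700 → Nov 28, 1701: 365 days.
Nov 28, 1701 → Nov 28, 1702: 365 days.
Nov 28, 1702 → Nov 28, 1703: 365 days.
Nov 28, 1703 → Nov 28, 1704: 366 days (Feb 29, 1704 is in that span).
Nov 28, 1704 → Nov 28, 1705: 365 days.
Nov 28, 1705 → Nov 28, 1706: 365 days.
Nov 28, 1706 → Nov 28, 1707: 365 days.
Nov 28, 1707 → Nov 28, 1708: 366 days (Feb 29, 1708 is in that span).
Nov 28, 1708 → Nov 28, 1709: 365 days.
Nov 28, 1709 → Nov 28, 1710: 365 days.
Nov 28, 1710 → Nov 28, 1711: 365 days.
Nov 28, 1711 → Nov 28, 1712: 366 days (Feb 29, 1712 is in that span).
Nov 28, 1712 → Nov 28, 1713: 365 days.
Nov 28, 1713 → Nov 28, 1714: 365 days.
Nov 28, 1714 → Dec 28, 1714: 30 days (November has 30).
Dec 28, 1714 → Jan 28, 1715: 31 days (December has 31).
Jan 28, 1715 → Feb 24, 1715: 27 days.
Total: 7027 days.

7027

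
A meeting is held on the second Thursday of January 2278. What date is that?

January 1, 2278 is a Tuesday.
The first Thursday is therefore January 3 (2 days later).
The second Thursday is 3 + 1×7 = January 10.

January 10, 2278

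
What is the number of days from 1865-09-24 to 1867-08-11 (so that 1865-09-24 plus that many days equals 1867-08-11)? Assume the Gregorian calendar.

686

Sep 24, 1865 → Sep 24, 1866: 365 days.
Sep 24, 1866 → Oct 24, 1866: 30 days (September has 30).
Oct 24, 1866 → Nov 24, 1866: 31 days (October has 31).
Nov 24, 1866 → Dec 24, 1866: 30 days (November has 30).
Dec 24, 1866 → Jan 24, 1867: 31 days (December has 31).
Jan 24, 1867 → Feb 24, 1867: 31 days (January has 31).
Feb 24, 1867 → Mar 24, 1867: 28 days (February has 28).
Mar 24, 1867 → Apr 24, 1867: 31 days (March has 31).
Apr 24, 1867 → May 24, 1867: 30 days (April has 30).
May 24, 1867 → Jun 24, 1867: 31 days (May has 31).
Jun 24, 1867 → Jul 24, 1867: 30 days (June has 30).
Jul 24, 1867 → Aug 11, 1867: 18 days.
Total: 686 days.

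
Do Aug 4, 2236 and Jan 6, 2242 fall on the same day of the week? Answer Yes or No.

From Aug 4, 2236 to Jan 6, 2242 is 1981 days.
1981 mod 7 = 0, so they are the same weekday.
(Aug 4, 2236 is a Thursday; Jan 6, 2242 is a Thursday.)

Yes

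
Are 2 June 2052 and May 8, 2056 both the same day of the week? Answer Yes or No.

No

From Jun 2, 2052 to May 8, 2056 is 1436 days.
1436 mod 7 = 1, so they are different weekdays.
(Jun 2, 2052 is a Sunday; May 8, 2056 is a Monday.)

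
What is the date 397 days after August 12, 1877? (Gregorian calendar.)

Aug has 31 days: +20 → Sep 1, 1877 (377 left).
Sep has 30 days: +30 → Oct 1, 1877 (347 left).
Oct has 31 days: +31 → Nov 1, 1877 (316 left).
Nov has 30 days: +30 → Dec 1, 1877 (286 left).
Dec has 31 days: +31 → Jan 1, 1878 (255 left).
Jan has 31 days: +31 → Feb 1, 1878 (224 left).
Feb has 28 days: +28 → Mar 1, 1878 (196 left).
Mar has 31 days: +31 → Apr 1, 1878 (165 left).
Apr has 30 days: +30 → May 1, 1878 (135 left).
May has 31 days: +31 → Jun 1, 1878 (104 left).
Jun has 30 days: +30 → Jul 1, 1878 (74 left).
Jul has 31 days: +31 → Aug 1, 1878 (43 left).
Aug has 31 days: +31 → Sep 1, 1878 (12 left).
+12 → Sep 13, 1878.

September 13, 1878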